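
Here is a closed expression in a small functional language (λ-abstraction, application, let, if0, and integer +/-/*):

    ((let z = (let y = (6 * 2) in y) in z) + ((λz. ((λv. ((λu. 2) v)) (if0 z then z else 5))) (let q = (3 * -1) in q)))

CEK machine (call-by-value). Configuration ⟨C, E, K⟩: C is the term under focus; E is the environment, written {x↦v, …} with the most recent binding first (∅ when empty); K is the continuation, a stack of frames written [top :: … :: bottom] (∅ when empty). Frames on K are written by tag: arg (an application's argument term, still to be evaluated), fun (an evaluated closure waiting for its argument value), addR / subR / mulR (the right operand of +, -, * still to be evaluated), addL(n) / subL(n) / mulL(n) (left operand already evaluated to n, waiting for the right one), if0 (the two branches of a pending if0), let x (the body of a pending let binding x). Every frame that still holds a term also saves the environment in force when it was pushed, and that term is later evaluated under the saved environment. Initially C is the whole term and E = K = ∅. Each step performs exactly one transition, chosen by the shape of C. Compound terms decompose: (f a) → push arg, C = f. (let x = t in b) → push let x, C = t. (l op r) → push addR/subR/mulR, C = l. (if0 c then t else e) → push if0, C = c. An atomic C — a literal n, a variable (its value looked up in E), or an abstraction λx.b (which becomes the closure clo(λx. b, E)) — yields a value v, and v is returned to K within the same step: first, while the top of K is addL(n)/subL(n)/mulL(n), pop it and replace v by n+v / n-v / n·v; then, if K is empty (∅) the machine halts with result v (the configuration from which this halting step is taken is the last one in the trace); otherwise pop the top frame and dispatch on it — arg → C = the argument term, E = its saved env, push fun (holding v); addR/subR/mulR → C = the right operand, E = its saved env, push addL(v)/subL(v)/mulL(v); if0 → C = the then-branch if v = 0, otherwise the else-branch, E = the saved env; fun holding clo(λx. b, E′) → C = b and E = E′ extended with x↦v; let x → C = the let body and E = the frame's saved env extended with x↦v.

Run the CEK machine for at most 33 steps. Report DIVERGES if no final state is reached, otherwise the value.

Answer: 14

Execution trace:
step 0: [C=((let z = (let y = (6 * 2) in y) in z) + ((λz. ((λv. ((λu. 2) v)) (if0 z then z else 5))) (let q = (3 * -1) in q))) | E=∅ | K=∅]
step 1: [C=(let z = (let y = (6 * 2) in y) in z) | E=∅ | K=[addR]]
step 2: [C=(let y = (6 * 2) in y) | E=∅ | K=[let z :: addR]]
step 3: [C=(6 * 2) | E=∅ | K=[let y :: let z :: addR]]
step 4: [C=6 | E=∅ | K=[mulR :: let y :: let z :: addR]]
step 5: [C=2 | E=∅ | K=[mulL(6) :: let y :: let z :: addR]]
step 6: [C=y | E={y↦12} | K=[let z :: addR]]
step 7: [C=z | E={z↦12} | K=[addR]]
step 8: [C=((λz. ((λv. ((λu. 2) v)) (if0 z then z else 5))) (let q = (3 * -1) in q)) | E=∅ | K=[addL(12)]]
step 9: [C=(λz. ((λv. ((λu. 2) v)) (if0 z then z else 5))) | E=∅ | K=[arg :: addL(12)]]
step 10: [C=(let q = (3 * -1) in q) | E=∅ | K=[fun :: addL(12)]]
step 11: [C=(3 * -1) | E=∅ | K=[let q :: fun :: addL(12)]]
step 12: [C=3 | E=∅ | K=[mulR :: let q :: fun :: addL(12)]]
step 13: [C=-1 | E=∅ | K=[mulL(3) :: let q :: fun :: addL(12)]]
step 14: [C=q | E={q↦-3} | K=[fun :: addL(12)]]
step 15: [C=((λv. ((λu. 2) v)) (if0 z then z else 5)) | E={z↦-3} | K=[addL(12)]]
step 16: [C=(λv. ((λu. 2) v)) | E={z↦-3} | K=[arg :: addL(12)]]
step 17: [C=(if0 z then z else 5) | E={z↦-3} | K=[fun :: addL(12)]]
step 18: [C=z | E={z↦-3} | K=[if0 :: fun :: addL(12)]]
step 19: [C=5 | E={z↦-3} | K=[fun :: addL(12)]]
step 20: [C=((λu. 2) v) | E={v↦5, z↦-3} | K=[addL(12)]]
step 21: [C=(λu. 2) | E={v↦5, z↦-3} | K=[arg :: addL(12)]]
step 22: [C=v | E={v↦5, z↦-3} | K=[fun :: addL(12)]]
step 23: [C=2 | E={u↦5, v↦5, z↦-3} | K=[addL(12)]]
→ final value 14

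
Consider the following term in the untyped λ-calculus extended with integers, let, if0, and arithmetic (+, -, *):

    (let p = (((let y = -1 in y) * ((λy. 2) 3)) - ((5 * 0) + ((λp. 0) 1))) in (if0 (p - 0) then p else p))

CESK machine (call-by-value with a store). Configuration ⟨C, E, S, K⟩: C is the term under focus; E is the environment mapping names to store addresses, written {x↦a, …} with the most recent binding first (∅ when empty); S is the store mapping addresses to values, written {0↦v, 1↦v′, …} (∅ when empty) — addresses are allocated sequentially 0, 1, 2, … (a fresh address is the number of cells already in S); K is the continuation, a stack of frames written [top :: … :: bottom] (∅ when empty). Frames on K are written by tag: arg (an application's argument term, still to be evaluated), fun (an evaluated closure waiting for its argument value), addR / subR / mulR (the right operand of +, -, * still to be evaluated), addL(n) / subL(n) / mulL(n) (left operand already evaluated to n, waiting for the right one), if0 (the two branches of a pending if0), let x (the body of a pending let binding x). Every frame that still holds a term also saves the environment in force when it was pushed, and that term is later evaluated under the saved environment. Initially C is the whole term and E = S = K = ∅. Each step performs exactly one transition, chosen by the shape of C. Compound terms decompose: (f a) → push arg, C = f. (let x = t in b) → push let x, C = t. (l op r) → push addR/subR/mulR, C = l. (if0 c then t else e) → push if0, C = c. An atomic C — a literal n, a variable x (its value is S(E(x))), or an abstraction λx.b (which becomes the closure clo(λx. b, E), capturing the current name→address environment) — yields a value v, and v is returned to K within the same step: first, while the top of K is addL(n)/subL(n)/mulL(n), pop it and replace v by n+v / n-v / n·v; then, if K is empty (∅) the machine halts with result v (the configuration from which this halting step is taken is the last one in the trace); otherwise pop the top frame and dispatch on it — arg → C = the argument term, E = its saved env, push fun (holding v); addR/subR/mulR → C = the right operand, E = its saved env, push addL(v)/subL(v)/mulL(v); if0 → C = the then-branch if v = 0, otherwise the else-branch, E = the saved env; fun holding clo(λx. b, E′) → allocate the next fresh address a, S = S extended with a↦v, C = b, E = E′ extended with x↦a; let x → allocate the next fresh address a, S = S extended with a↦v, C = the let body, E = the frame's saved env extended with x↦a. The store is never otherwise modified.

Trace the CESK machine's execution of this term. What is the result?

t=0: [C=(let p = (((let y = -1 in y) * ((λy. 2) 3)) - ((5 * 0) + ((λp. 0) 1))) in (if0 (p - 0) then p else p)) | E=∅ | S=∅ | K=∅]
t=1: [C=(((let y = -1 in y) * ((λy. 2) 3)) - ((5 * 0) + ((λp. 0) 1))) | E=∅ | S=∅ | K=[let p]]
t=2: [C=((let y = -1 in y) * ((λy. 2) 3)) | E=∅ | S=∅ | K=[subR :: let p]]
t=3: [C=(let y = -1 in y) | E=∅ | S=∅ | K=[mulR :: subR :: let p]]
t=4: [C=-1 | E=∅ | S=∅ | K=[let y :: mulR :: subR :: let p]]
t=5: [C=y | E={y↦0} | S={0↦-1} | K=[mulR :: subR :: let p]]
t=6: [C=((λy. 2) 3) | E=∅ | S={0↦-1} | K=[mulL(-1) :: subR :: let p]]
t=7: [C=(λy. 2) | E=∅ | S={0↦-1} | K=[arg :: mulL(-1) :: subR :: let p]]
t=8: [C=3 | E=∅ | S={0↦-1} | K=[fun :: mulL(-1) :: subR :: let p]]
t=9: [C=2 | E={y↦1} | S={0↦-1, 1↦3} | K=[mulL(-1) :: subR :: let p]]
t=10: [C=((5 * 0) + ((λp. 0) 1)) | E=∅ | S={0↦-1, 1↦3} | K=[subL(-2) :: let p]]
t=11: [C=(5 * 0) | E=∅ | S={0↦-1, 1↦3} | K=[addR :: subL(-2) :: let p]]
t=12: [C=5 | E=∅ | S={0↦-1, 1↦3} | K=[mulR :: addR :: subL(-2) :: let p]]
t=13: [C=0 | E=∅ | S={0↦-1, 1↦3} | K=[mulL(5) :: addR :: subL(-2) :: let p]]
t=14: [C=((λp. 0) 1) | E=∅ | S={0↦-1, 1↦3} | K=[addL(0) :: subL(-2) :: let p]]
t=15: [C=(λp. 0) | E=∅ | S={0↦-1, 1↦3} | K=[arg :: addL(0) :: subL(-2) :: let p]]
t=16: [C=1 | E=∅ | S={0↦-1, 1↦3} | K=[fun :: addL(0) :: subL(-2) :: let p]]
t=17: [C=0 | E={p↦2} | S={0↦-1, 1↦3, 2↦1} | K=[addL(0) :: subL(-2) :: let p]]
t=18: [C=(if0 (p - 0) then p else p) | E={p↦3} | S={0↦-1, 1↦3, 2↦1, 3↦-2} | K=∅]
t=19: [C=(p - 0) | E={p↦3} | S={0↦-1, 1↦3, 2↦1, 3↦-2} | K=[if0]]
t=20: [C=p | E={p↦3} | S={0↦-1, 1↦3, 2↦1, 3↦-2} | K=[subR :: if0]]
t=21: [C=0 | E={p↦3} | S={0↦-1, 1↦3, 2↦1, 3↦-2} | K=[subL(-2) :: if0]]
t=22: [C=p | E={p↦3} | S={0↦-1, 1↦3, 2↦1, 3↦-2} | K=∅]
→ final value -2

Answer: -2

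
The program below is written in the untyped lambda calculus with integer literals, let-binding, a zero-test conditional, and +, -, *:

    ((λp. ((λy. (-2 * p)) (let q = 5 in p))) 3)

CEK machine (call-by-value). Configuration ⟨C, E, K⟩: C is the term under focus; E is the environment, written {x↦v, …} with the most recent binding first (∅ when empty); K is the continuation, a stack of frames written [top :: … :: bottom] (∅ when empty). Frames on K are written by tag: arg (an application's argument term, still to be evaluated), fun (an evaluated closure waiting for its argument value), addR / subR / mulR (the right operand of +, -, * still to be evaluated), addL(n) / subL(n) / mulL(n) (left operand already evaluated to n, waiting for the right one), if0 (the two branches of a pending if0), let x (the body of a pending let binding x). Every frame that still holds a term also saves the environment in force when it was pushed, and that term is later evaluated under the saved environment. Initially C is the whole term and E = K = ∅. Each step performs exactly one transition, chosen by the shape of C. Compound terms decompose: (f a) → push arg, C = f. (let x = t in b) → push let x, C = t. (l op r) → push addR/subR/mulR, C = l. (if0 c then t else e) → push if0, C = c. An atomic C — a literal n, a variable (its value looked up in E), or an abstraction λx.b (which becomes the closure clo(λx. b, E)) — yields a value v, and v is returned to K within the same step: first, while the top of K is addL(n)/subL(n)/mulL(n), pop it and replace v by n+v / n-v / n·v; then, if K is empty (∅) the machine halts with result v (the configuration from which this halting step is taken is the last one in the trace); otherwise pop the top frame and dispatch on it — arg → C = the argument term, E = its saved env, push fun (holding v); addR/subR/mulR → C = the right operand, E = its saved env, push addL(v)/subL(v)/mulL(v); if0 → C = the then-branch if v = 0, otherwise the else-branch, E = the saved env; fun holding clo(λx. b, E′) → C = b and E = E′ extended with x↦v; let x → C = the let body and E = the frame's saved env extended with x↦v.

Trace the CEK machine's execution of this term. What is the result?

Answer: -6

Execution trace:
step 0: ⟨C=((λp. ((λy. (-2 * p)) (let q = 5 in p))) 3); E=∅; K=∅⟩
step 1: ⟨C=(λp. ((λy. (-2 * p)) (let q = 5 in p))); E=∅; K=[arg]⟩
step 2: ⟨C=3; E=∅; K=[fun]⟩
step 3: ⟨C=((λy. (-2 * p)) (let q = 5 in p)); E={p↦3}; K=∅⟩
step 4: ⟨C=(λy. (-2 * p)); E={p↦3}; K=[arg]⟩
step 5: ⟨C=(let q = 5 in p); E={p↦3}; K=[fun]⟩
step 6: ⟨C=5; E={p↦3}; K=[let q :: fun]⟩
step 7: ⟨C=p; E={q↦5, p↦3}; K=[fun]⟩
step 8: ⟨C=(-2 * p); E={y↦3, p↦3}; K=∅⟩
step 9: ⟨C=-2; E={y↦3, p↦3}; K=[mulR]⟩
step 10: ⟨C=p; E={y↦3, p↦3}; K=[mulL(-2)]⟩
→ final value -6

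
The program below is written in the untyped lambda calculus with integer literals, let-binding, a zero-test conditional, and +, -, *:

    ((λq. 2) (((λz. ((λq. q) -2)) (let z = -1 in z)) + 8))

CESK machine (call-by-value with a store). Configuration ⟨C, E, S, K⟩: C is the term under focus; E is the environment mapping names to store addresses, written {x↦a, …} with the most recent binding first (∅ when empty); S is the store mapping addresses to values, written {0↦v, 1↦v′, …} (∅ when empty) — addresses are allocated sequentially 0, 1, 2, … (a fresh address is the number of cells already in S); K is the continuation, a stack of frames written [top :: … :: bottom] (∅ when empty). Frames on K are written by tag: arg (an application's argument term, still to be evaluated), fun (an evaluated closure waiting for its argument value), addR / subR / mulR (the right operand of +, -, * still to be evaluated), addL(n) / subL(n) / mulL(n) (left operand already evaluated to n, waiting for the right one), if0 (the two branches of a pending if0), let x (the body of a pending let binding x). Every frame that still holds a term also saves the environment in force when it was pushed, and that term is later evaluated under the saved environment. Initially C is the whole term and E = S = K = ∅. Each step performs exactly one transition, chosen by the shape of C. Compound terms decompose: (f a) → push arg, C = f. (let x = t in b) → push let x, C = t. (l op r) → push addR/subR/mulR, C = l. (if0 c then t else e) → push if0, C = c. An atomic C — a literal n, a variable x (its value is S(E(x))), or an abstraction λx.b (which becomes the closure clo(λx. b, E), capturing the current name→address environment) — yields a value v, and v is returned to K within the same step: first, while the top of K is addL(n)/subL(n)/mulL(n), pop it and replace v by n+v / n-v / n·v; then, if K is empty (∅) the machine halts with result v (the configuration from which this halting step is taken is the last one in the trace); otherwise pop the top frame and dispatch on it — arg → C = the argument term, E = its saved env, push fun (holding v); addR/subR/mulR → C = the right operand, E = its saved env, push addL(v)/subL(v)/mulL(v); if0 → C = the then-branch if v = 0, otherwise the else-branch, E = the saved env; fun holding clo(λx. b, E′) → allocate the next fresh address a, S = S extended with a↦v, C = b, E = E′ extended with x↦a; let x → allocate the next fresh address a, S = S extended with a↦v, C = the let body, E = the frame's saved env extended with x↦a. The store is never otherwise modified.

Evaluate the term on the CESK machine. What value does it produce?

t=0: <C=((λq. 2) (((λz. ((λq. q) -2)) (let z = -1 in z)) + 8)), E=∅, S=∅, K=∅>
t=1: <C=(λq. 2), E=∅, S=∅, K=[arg]>
t=2: <C=(((λz. ((λq. q) -2)) (let z = -1 in z)) + 8), E=∅, S=∅, K=[fun]>
t=3: <C=((λz. ((λq. q) -2)) (let z = -1 in z)), E=∅, S=∅, K=[addR :: fun]>
t=4: <C=(λz. ((λq. q) -2)), E=∅, S=∅, K=[arg :: addR :: fun]>
t=5: <C=(let z = -1 in z), E=∅, S=∅, K=[fun :: addR :: fun]>
t=6: <C=-1, E=∅, S=∅, K=[let z :: fun :: addR :: fun]>
t=7: <C=z, E={z↦0}, S={0↦-1}, K=[fun :: addR :: fun]>
t=8: <C=((λq. q) -2), E={z↦1}, S={0↦-1, 1↦-1}, K=[addR :: fun]>
t=9: <C=(λq. q), E={z↦1}, S={0↦-1, 1↦-1}, K=[arg :: addR :: fun]>
t=10: <C=-2, E={z↦1}, S={0↦-1, 1↦-1}, K=[fun :: addR :: fun]>
t=11: <C=q, E={q↦2, z↦1}, S={0↦-1, 1↦-1, 2↦-2}, K=[addR :: fun]>
t=12: <C=8, E=∅, S={0↦-1, 1↦-1, 2↦-2}, K=[addL(-2) :: fun]>
t=13: <C=2, E={q↦3}, S={0↦-1, 1↦-1, 2↦-2, 3↦6}, K=∅>
→ final value 2

Answer: 2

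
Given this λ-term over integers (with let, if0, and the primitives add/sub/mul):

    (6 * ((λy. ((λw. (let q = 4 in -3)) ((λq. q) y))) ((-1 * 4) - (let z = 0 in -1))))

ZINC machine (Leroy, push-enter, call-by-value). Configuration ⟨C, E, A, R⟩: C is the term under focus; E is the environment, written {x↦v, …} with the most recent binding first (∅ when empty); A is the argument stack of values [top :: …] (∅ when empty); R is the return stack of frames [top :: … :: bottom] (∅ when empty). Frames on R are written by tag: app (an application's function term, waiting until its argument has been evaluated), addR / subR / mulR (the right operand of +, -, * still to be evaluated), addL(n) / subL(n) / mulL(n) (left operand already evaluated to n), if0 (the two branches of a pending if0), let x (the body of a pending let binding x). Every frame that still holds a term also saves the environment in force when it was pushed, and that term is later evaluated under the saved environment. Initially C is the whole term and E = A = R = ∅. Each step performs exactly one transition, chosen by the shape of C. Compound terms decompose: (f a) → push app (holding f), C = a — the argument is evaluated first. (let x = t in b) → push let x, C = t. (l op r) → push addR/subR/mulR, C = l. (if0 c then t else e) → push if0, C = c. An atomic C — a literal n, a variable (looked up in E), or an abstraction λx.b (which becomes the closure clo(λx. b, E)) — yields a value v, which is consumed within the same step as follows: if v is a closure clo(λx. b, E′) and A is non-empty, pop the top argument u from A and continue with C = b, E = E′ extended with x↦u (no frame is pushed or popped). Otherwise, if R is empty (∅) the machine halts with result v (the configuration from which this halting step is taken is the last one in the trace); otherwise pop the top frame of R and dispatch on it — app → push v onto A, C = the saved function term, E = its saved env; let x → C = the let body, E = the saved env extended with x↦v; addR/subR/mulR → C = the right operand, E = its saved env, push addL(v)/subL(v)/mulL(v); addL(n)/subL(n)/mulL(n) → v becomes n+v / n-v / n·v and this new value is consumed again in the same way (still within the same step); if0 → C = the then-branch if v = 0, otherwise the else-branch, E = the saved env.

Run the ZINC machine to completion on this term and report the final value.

[0] <C=(6 * ((λy. ((λw. (let q = 4 in -3)) ((λq. q) y))) ((-1 * 4) - (let z = 0 in -1)))), E=∅, A=∅, R=∅>
[1] <C=6, E=∅, A=∅, R=[mulR]>
[2] <C=((λy. ((λw. (let q = 4 in -3)) ((λq. q) y))) ((-1 * 4) - (let z = 0 in -1))), E=∅, A=∅, R=[mulL(6)]>
[3] <C=((-1 * 4) - (let z = 0 in -1)), E=∅, A=∅, R=[app :: mulL(6)]>
[4] <C=(-1 * 4), E=∅, A=∅, R=[subR :: app :: mulL(6)]>
[5] <C=-1, E=∅, A=∅, R=[mulR :: subR :: app :: mulL(6)]>
[6] <C=4, E=∅, A=∅, R=[mulL(-1) :: subR :: app :: mulL(6)]>
[7] <C=(let z = 0 in -1), E=∅, A=∅, R=[subL(-4) :: app :: mulL(6)]>
[8] <C=0, E=∅, A=∅, R=[let z :: subL(-4) :: app :: mulL(6)]>
[9] <C=-1, E={z↦0}, A=∅, R=[subL(-4) :: app :: mulL(6)]>
[10] <C=(λy. ((λw. (let q = 4 in -3)) ((λq. q) y))), E=∅, A=[-3], R=[mulL(6)]>
[11] <C=((λw. (let q = 4 in -3)) ((λq. q) y)), E={y↦-3}, A=∅, R=[mulL(6)]>
[12] <C=((λq. q) y), E={y↦-3}, A=∅, R=[app :: mulL(6)]>
[13] <C=y, E={y↦-3}, A=∅, R=[app :: app :: mulL(6)]>
[14] <C=(λq. q), E={y↦-3}, A=[-3], R=[app :: mulL(6)]>
[15] <C=q, E={q↦-3, y↦-3}, A=∅, R=[app :: mulL(6)]>
[16] <C=(λw. (let q = 4 in -3)), E={y↦-3}, A=[-3], R=[mulL(6)]>
[17] <C=(let q = 4 in -3), E={w↦-3, y↦-3}, A=∅, R=[mulL(6)]>
[18] <C=4, E={w↦-3, y↦-3}, A=∅, R=[let q :: mulL(6)]>
[19] <C=-3, E={q↦4, w↦-3, y↦-3}, A=∅, R=[mulL(6)]>
→ final value -18

Answer: -18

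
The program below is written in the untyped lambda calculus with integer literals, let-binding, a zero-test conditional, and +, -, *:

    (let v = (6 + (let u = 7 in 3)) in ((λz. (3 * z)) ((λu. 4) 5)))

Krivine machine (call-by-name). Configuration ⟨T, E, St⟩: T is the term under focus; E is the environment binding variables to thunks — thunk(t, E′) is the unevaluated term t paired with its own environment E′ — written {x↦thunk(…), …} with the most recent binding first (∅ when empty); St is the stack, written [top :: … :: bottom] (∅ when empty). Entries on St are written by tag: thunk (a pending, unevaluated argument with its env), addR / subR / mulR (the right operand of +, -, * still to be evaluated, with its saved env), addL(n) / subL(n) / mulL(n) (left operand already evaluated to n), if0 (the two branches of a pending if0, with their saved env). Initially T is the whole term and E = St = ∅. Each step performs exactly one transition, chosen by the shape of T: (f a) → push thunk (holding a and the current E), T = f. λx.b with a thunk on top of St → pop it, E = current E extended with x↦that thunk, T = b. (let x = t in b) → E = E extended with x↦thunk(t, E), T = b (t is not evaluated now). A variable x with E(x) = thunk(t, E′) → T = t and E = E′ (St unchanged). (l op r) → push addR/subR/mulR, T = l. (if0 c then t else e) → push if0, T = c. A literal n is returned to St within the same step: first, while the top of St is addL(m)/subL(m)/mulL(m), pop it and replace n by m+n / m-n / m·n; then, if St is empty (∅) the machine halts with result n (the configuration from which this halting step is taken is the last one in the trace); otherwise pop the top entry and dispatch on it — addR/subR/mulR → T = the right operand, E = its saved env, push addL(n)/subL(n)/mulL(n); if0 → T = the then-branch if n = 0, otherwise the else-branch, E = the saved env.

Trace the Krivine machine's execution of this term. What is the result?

[0] <T=(let v = (6 + (let u = 7 in 3)) in ((λz. (3 * z)) ((λu. 4) 5))), E=∅, St=∅>
[1] <T=((λz. (3 * z)) ((λu. 4) 5)), E={v↦thunk((6 + (let u = 7 in 3)), ∅)}, St=∅>
[2] <T=(λz. (3 * z)), E={v↦thunk((6 + (let u = 7 in 3)), ∅)}, St=[thunk]>
[3] <T=(3 * z), E={z↦thunk(((λu. 4) 5), {v↦thunk((6 + (let u = 7 in 3)), ∅)}), v↦thunk((6 + (let u = 7 in 3)), ∅)}, St=∅>
[4] <T=3, E={z↦thunk(((λu. 4) 5), {v↦thunk((6 + (let u = 7 in 3)), ∅)}), v↦thunk((6 + (let u = 7 in 3)), ∅)}, St=[mulR]>
[5] <T=z, E={z↦thunk(((λu. 4) 5), {v↦thunk((6 + (let u = 7 in 3)), ∅)}), v↦thunk((6 + (let u = 7 in 3)), ∅)}, St=[mulL(3)]>
[6] <T=((λu. 4) 5), E={v↦thunk((6 + (let u = 7 in 3)), ∅)}, St=[mulL(3)]>
[7] <T=(λu. 4), E={v↦thunk((6 + (let u = 7 in 3)), ∅)}, St=[thunk :: mulL(3)]>
[8] <T=4, E={u↦thunk(5, {v↦thunk((6 + (let u = 7 in 3)), ∅)}), v↦thunk((6 + (let u = 7 in 3)), ∅)}, St=[mulL(3)]>
→ final value 12

Answer: 12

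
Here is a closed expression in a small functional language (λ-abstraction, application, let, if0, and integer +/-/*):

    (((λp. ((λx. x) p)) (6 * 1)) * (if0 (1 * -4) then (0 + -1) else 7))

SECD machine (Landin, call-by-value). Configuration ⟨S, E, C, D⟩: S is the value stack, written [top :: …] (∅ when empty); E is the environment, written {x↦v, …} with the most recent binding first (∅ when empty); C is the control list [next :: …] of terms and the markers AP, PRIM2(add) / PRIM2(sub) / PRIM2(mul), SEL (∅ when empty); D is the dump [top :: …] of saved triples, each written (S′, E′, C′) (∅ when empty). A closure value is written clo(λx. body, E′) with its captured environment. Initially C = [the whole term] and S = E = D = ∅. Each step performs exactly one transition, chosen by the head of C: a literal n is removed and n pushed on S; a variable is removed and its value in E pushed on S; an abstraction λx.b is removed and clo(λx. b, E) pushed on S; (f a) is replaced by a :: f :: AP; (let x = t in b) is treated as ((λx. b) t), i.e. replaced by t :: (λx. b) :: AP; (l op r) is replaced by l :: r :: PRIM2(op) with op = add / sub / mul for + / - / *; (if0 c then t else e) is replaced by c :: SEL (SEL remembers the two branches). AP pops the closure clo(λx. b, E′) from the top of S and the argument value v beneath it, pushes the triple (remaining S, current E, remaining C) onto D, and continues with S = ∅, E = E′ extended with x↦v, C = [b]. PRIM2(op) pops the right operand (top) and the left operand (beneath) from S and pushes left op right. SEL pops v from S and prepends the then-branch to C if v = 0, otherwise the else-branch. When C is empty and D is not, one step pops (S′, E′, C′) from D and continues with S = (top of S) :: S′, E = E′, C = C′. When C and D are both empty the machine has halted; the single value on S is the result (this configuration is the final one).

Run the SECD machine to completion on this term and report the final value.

Answer: 42

Derivation:
step 0: ⟨S=∅; E=∅; C=[(((λp. ((λx. x) p)) (6 * 1)) * (if0 (1 * -4) then (0 + -1) else 7))]; D=∅⟩
step 1: ⟨S=∅; E=∅; C=[((λp. ((λx. x) p)) (6 * 1)) :: (if0 (1 * -4) then (0 + -1) else 7) :: PRIM2(mul)]; D=∅⟩
step 2: ⟨S=∅; E=∅; C=[(6 * 1) :: (λp. ((λx. x) p)) :: AP :: (if0 (1 * -4) then (0 + -1) else 7) :: PRIM2(mul)]; D=∅⟩
step 3: ⟨S=∅; E=∅; C=[6 :: 1 :: PRIM2(mul) :: (λp. ((λx. x) p)) :: AP :: (if0 (1 * -4) then (0 + -1) else 7) :: PRIM2(mul)]; D=∅⟩
step 4: ⟨S=[6]; E=∅; C=[1 :: PRIM2(mul) :: (λp. ((λx. x) p)) :: AP :: (if0 (1 * -4) then (0 + -1) else 7) :: PRIM2(mul)]; D=∅⟩
step 5: ⟨S=[1 :: 6]; E=∅; C=[PRIM2(mul) :: (λp. ((λx. x) p)) :: AP :: (if0 (1 * -4) then (0 + -1) else 7) :: PRIM2(mul)]; D=∅⟩
step 6: ⟨S=[6]; E=∅; C=[(λp. ((λx. x) p)) :: AP :: (if0 (1 * -4) then (0 + -1) else 7) :: PRIM2(mul)]; D=∅⟩
step 7: ⟨S=[clo(λp. ((λx. x) p), ∅) :: 6]; E=∅; C=[AP :: (if0 (1 * -4) then (0 + -1) else 7) :: PRIM2(mul)]; D=∅⟩
step 8: ⟨S=∅; E={p↦6}; C=[((λx. x) p)]; D=[(∅, ∅, [(if0 (1 * -4) then (0 + -1) else 7) :: PRIM2(mul)])]⟩
step 9: ⟨S=∅; E={p↦6}; C=[p :: (λx. x) :: AP]; D=[(∅, ∅, [(if0 (1 * -4) then (0 + -1) else 7) :: PRIM2(mul)])]⟩
step 10: ⟨S=[6]; E={p↦6}; C=[(λx. x) :: AP]; D=[(∅, ∅, [(if0 (1 * -4) then (0 + -1) else 7) :: PRIM2(mul)])]⟩
step 11: ⟨S=[clo(λx. x, {p↦6}) :: 6]; E={p↦6}; C=[AP]; D=[(∅, ∅, [(if0 (1 * -4) then (0 + -1) else 7) :: PRIM2(mul)])]⟩
step 12: ⟨S=∅; E={x↦6, p↦6}; C=[x]; D=[(∅, {p↦6}, ∅) :: (∅, ∅, [(if0 (1 * -4) then (0 + -1) else 7) :: PRIM2(mul)])]⟩
step 13: ⟨S=[6]; E={x↦6, p↦6}; C=∅; D=[(∅, {p↦6}, ∅) :: (∅, ∅, [(if0 (1 * -4) then (0 + -1) else 7) :: PRIM2(mul)])]⟩
step 14: ⟨S=[6]; E={p↦6}; C=∅; D=[(∅, ∅, [(if0 (1 * -4) then (0 + -1) else 7) :: PRIM2(mul)])]⟩
step 15: ⟨S=[6]; E=∅; C=[(if0 (1 * -4) then (0 + -1) else 7) :: PRIM2(mul)]; D=∅⟩
step 16: ⟨S=[6]; E=∅; C=[(1 * -4) :: SEL :: PRIM2(mul)]; D=∅⟩
step 17: ⟨S=[6]; E=∅; C=[1 :: -4 :: PRIM2(mul) :: SEL :: PRIM2(mul)]; D=∅⟩
step 18: ⟨S=[1 :: 6]; E=∅; C=[-4 :: PRIM2(mul) :: SEL :: PRIM2(mul)]; D=∅⟩
step 19: ⟨S=[-4 :: 1 :: 6]; E=∅; C=[PRIM2(mul) :: SEL :: PRIM2(mul)]; D=∅⟩
step 20: ⟨S=[-4 :: 6]; E=∅; C=[SEL :: PRIM2(mul)]; D=∅⟩
step 21: ⟨S=[6]; E=∅; C=[7 :: PRIM2(mul)]; D=∅⟩
step 22: ⟨S=[7 :: 6]; E=∅; C=[PRIM2(mul)]; D=∅⟩
step 23: ⟨S=[42]; E=∅; C=∅; D=∅⟩
→ final value 42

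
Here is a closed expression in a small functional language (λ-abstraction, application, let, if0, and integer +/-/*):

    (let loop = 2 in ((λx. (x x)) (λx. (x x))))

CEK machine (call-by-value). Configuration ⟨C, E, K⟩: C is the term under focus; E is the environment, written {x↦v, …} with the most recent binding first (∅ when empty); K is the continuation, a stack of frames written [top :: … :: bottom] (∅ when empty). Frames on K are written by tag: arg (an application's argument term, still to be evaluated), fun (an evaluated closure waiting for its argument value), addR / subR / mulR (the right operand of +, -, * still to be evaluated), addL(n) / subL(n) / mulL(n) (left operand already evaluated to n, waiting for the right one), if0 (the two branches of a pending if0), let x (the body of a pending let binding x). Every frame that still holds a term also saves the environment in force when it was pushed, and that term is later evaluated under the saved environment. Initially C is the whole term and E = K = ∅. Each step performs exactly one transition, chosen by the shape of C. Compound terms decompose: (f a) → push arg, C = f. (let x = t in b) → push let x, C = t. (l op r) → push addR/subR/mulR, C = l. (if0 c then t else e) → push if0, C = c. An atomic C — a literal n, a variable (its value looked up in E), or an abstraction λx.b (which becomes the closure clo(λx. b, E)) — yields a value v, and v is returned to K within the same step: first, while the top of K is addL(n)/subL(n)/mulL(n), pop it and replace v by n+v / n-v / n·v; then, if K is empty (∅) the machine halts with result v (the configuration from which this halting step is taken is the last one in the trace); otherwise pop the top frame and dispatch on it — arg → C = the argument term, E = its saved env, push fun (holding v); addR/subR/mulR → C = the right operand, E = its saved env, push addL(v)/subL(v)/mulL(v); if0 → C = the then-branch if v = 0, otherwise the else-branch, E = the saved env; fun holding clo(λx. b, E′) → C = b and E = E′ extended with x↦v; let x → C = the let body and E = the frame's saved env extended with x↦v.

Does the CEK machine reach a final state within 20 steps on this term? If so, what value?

step 0: [C=(let loop = 2 in ((λx. (x x)) (λx. (x x)))) | E=∅ | K=∅]
step 1: [C=2 | E=∅ | K=[let loop]]
step 2: [C=((λx. (x x)) (λx. (x x))) | E={loop↦2} | K=∅]
step 3: [C=(λx. (x x)) | E={loop↦2} | K=[arg]]
step 4: [C=(λx. (x x)) | E={loop↦2} | K=[fun]]
step 5: [C=(x x) | E={x↦clo(λx. (x x), {loop↦2}), loop↦2} | K=∅]
step 6: [C=x | E={x↦clo(λx. (x x), {loop↦2}), loop↦2} | K=[arg]]
step 7: [C=x | E={x↦clo(λx. (x x), {loop↦2}), loop↦2} | K=[fun]]
… configuration repeats with period 3 (steps 5–7 recur indefinitely) …

Answer: DIVERGES (no final state within 20 steps)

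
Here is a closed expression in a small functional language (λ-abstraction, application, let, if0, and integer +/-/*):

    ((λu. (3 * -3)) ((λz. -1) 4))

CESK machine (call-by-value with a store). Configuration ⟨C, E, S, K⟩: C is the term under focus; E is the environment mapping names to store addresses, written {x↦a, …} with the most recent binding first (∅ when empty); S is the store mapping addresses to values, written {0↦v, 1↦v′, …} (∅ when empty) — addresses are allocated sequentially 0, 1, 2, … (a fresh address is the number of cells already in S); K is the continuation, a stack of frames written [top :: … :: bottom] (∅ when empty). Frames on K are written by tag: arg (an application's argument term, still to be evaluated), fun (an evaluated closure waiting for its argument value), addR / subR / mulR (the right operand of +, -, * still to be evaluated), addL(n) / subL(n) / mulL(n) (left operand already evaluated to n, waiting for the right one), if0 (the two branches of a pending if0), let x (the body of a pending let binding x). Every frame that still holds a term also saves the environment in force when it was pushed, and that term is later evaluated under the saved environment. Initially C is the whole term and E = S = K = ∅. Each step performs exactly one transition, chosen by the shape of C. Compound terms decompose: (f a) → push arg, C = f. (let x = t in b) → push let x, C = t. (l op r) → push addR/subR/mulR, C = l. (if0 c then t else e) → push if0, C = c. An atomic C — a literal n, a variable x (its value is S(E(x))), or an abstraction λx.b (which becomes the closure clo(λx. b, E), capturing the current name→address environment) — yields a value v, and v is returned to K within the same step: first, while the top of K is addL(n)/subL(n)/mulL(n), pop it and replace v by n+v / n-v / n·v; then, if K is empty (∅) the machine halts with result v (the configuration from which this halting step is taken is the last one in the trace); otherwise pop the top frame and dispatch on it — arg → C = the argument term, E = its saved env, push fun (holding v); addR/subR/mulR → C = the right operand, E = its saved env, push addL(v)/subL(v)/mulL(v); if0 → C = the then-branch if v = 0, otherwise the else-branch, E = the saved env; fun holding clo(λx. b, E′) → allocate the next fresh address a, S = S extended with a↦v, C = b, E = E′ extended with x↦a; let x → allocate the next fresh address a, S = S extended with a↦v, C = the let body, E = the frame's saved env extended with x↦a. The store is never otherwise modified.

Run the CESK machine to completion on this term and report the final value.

0. ⟨C=((λu. (3 * -3)) ((λz. -1) 4)); E=∅; S=∅; K=∅⟩
1. ⟨C=(λu. (3 * -3)); E=∅; S=∅; K=[arg]⟩
2. ⟨C=((λz. -1) 4); E=∅; S=∅; K=[fun]⟩
3. ⟨C=(λz. -1); E=∅; S=∅; K=[arg :: fun]⟩
4. ⟨C=4; E=∅; S=∅; K=[fun :: fun]⟩
5. ⟨C=-1; E={z↦0}; S={0↦4}; K=[fun]⟩
6. ⟨C=(3 * -3); E={u↦1}; S={0↦4, 1↦-1}; K=∅⟩
7. ⟨C=3; E={u↦1}; S={0↦4, 1↦-1}; K=[mulR]⟩
8. ⟨C=-3; E={u↦1}; S={0↦4, 1↦-1}; K=[mulL(3)]⟩
→ final value -9

Answer: -9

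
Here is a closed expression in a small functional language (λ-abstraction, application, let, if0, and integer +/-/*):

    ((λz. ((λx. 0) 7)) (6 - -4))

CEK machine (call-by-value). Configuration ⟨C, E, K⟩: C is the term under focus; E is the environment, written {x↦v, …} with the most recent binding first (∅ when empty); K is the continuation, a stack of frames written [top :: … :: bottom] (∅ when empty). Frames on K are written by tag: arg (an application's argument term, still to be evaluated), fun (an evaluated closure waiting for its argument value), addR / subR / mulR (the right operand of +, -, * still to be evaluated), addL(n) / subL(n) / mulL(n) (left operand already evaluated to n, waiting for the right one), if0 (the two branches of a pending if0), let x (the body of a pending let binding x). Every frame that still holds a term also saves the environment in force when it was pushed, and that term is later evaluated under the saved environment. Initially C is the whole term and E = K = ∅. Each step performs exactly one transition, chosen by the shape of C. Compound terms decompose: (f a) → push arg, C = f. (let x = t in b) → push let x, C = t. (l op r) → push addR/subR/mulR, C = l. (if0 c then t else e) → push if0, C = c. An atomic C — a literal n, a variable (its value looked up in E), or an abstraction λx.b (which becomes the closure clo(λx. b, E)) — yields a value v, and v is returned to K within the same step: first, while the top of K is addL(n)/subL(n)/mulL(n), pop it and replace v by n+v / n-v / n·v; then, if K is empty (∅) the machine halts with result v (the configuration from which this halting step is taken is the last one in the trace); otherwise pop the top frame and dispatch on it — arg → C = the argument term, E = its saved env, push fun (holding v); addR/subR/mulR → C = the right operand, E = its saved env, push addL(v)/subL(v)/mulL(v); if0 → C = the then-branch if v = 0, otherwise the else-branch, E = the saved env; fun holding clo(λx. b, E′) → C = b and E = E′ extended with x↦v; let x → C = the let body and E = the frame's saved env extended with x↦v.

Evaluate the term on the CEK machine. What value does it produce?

Answer: 0

Derivation:
t=0: ⟨C=((λz. ((λx. 0) 7)) (6 - -4)); E=∅; K=∅⟩
t=1: ⟨C=(λz. ((λx. 0) 7)); E=∅; K=[arg]⟩
t=2: ⟨C=(6 - -4); E=∅; K=[fun]⟩
t=3: ⟨C=6; E=∅; K=[subR :: fun]⟩
t=4: ⟨C=-4; E=∅; K=[subL(6) :: fun]⟩
t=5: ⟨C=((λx. 0) 7); E={z↦10}; K=∅⟩
t=6: ⟨C=(λx. 0); E={z↦10}; K=[arg]⟩
t=7: ⟨C=7; E={z↦10}; K=[fun]⟩
t=8: ⟨C=0; E={x↦7, z↦10}; K=∅⟩
→ final value 0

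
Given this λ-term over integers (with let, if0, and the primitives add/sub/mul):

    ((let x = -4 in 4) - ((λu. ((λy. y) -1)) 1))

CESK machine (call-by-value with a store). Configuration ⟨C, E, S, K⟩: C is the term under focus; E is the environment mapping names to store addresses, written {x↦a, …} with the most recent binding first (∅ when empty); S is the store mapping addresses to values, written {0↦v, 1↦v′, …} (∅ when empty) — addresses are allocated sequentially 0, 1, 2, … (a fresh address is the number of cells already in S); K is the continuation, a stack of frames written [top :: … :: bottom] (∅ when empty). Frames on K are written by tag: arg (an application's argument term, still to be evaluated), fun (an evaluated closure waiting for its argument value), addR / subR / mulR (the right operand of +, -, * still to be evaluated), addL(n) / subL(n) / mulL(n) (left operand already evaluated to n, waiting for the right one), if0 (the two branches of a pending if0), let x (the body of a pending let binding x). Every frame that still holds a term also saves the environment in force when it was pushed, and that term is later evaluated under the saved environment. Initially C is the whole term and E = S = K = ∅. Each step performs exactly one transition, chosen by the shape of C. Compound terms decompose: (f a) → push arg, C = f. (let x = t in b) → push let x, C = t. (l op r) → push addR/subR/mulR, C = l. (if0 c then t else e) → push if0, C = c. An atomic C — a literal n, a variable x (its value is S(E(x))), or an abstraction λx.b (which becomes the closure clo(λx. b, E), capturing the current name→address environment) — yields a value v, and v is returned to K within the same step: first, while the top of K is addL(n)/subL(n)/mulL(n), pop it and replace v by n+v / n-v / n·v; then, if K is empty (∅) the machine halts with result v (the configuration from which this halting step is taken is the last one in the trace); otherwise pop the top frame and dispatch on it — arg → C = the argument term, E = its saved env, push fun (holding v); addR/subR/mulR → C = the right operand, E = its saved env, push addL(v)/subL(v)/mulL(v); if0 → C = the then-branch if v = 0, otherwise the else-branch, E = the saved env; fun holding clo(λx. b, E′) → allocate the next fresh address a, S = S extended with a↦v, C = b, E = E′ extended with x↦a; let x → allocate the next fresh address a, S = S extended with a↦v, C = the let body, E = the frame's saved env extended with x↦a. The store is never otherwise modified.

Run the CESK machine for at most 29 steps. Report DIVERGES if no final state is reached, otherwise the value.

[0] [C=((let x = -4 in 4) - ((λu. ((λy. y) -1)) 1)) | E=∅ | S=∅ | K=∅]
[1] [C=(let x = -4 in 4) | E=∅ | S=∅ | K=[subR]]
[2] [C=-4 | E=∅ | S=∅ | K=[let x :: subR]]
[3] [C=4 | E={x↦0} | S={0↦-4} | K=[subR]]
[4] [C=((λu. ((λy. y) -1)) 1) | E=∅ | S={0↦-4} | K=[subL(4)]]
[5] [C=(λu. ((λy. y) -1)) | E=∅ | S={0↦-4} | K=[arg :: subL(4)]]
[6] [C=1 | E=∅ | S={0↦-4} | K=[fun :: subL(4)]]
[7] [C=((λy. y) -1) | E={u↦1} | S={0↦-4, 1↦1} | K=[subL(4)]]
[8] [C=(λy. y) | E={u↦1} | S={0↦-4, 1↦1} | K=[arg :: subL(4)]]
[9] [C=-1 | E={u↦1} | S={0↦-4, 1↦1} | K=[fun :: subL(4)]]
[10] [C=y | E={y↦2, u↦1} | S={0↦-4, 1↦1, 2↦-1} | K=[subL(4)]]
→ final value 5

Answer: 5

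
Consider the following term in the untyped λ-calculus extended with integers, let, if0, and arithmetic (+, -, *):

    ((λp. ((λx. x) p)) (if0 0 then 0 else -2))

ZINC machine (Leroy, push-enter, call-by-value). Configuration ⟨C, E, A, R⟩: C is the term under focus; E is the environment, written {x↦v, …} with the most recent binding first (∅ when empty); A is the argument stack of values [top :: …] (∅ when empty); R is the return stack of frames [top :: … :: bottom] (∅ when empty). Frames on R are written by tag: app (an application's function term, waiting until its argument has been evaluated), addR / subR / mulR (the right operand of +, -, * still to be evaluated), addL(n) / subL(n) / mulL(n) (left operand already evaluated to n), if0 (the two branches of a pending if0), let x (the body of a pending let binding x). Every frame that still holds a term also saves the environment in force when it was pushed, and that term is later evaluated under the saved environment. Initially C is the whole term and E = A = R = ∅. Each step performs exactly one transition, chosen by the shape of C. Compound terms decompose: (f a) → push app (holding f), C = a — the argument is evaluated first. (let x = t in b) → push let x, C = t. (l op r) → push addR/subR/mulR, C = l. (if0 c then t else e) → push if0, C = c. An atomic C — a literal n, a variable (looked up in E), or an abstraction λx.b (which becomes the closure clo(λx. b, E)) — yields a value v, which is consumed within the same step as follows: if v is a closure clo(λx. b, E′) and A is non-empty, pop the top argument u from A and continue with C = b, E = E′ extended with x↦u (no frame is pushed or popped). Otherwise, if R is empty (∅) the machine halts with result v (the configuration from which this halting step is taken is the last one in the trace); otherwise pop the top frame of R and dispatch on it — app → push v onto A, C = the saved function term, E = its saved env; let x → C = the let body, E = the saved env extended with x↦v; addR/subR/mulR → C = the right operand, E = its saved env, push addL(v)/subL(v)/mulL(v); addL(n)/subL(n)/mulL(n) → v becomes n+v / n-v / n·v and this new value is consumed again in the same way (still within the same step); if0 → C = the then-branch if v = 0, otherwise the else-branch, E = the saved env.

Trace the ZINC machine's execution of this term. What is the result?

step 0: ⟨C=((λp. ((λx. x) p)) (if0 0 then 0 else -2)); E=∅; A=∅; R=∅⟩
step 1: ⟨C=(if0 0 then 0 else -2); E=∅; A=∅; R=[app]⟩
step 2: ⟨C=0; E=∅; A=∅; R=[if0 :: app]⟩
step 3: ⟨C=0; E=∅; A=∅; R=[app]⟩
step 4: ⟨C=(λp. ((λx. x) p)); E=∅; A=[0]; R=∅⟩
step 5: ⟨C=((λx. x) p); E={p↦0}; A=∅; R=∅⟩
step 6: ⟨C=p; E={p↦0}; A=∅; R=[app]⟩
step 7: ⟨C=(λx. x); E={p↦0}; A=[0]; R=∅⟩
step 8: ⟨C=x; E={x↦0, p↦0}; A=∅; R=∅⟩
→ final value 0

Answer: 0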